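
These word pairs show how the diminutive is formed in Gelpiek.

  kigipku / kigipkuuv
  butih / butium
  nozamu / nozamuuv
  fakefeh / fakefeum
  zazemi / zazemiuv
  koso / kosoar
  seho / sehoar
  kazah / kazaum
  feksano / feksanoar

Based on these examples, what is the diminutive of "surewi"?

butih and zazemi both have last vowel 'i' yet inflect differently (butium, zazemiuv), so the last vowel is not what conditions the rule; the final letter is.
"surewi" ends in -i. The one such stem in the data (zazemi → zazemiuv) adds -uv, so the same rule applies.
The other patterns: stems ending in -h drop the final letter and add -um; stems ending in -o add -ar.
So surewi → surewiuv.

surewiuv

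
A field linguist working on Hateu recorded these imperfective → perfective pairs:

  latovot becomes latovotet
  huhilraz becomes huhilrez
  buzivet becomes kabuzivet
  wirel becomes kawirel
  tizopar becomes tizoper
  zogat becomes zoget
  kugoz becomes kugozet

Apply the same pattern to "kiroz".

buzivet and zogat both end in -t yet inflect differently (kabuzivet, zoget), so the final letter is not what conditions the rule; the last vowel is.
"kiroz" has last vowel 'o'. The stems whose last vowel is 'o' (latovot → latovotet, kugoz → kugozet) add -et.
The other patterns: stems whose last vowel is 'e' add the prefix ka-; stems whose last vowel is 'a' change the last vowel to 'e'.
So kiroz → kirozet.

kirozet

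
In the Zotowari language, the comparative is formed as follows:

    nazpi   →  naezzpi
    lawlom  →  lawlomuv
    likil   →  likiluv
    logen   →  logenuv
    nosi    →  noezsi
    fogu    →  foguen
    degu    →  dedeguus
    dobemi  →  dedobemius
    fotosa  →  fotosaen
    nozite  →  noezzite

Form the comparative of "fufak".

"fufak" begins with f-. The stems beginning with f- (fogu → foguen, fotosa → fotosaen) add -en.
The other patterns: stems beginning with n- insert -ez- after the first vowel; stems beginning with l- add -uv; stems beginning with d- add de- … -us around the stem.
So fufak → fufaken.

fufaken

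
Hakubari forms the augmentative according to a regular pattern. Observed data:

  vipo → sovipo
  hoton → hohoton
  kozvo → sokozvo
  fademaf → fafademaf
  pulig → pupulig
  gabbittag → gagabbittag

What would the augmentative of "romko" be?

soromko

kozvo and hoton both have last vowel 'o' yet inflect differently (sokozvo, hohoton), so the last vowel is not what conditions the rule; whether the stem ends in a vowel or a consonant is.
"romko" ends in a vowel. The stems ending in a vowel (kozvo → sokozvo, vipo → sovipo) add the prefix so-.
So romko → soromko.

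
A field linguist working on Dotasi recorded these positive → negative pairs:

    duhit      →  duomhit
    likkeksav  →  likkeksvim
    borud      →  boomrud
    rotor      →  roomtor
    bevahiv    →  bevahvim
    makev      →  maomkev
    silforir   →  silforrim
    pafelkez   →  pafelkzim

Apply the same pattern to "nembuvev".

rotor and silforir both end in -r yet inflect differently (roomtor, silforrim), so the final letter is not what conditions the rule; the number of vowels is.
"nembuvev" has 3 vowels. The stems with 3 vowels (silforir → silforrim, pafelkez → pafelkzim, bevahiv → bevahvim) delete the last vowel and add -im.
So nembuvev → nembuvvim.

nembuvvim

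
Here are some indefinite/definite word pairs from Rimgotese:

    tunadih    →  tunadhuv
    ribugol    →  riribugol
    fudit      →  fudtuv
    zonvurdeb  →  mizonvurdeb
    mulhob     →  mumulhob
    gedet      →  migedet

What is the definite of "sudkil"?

zonvurdeb and mulhob both end in -b yet inflect differently (mizonvurdeb, mumulhob), so the final letter is not what conditions the rule; the last vowel is.
"sudkil" has last vowel 'i'. The stems whose last vowel is 'i' (fudit → fudtuv, tunadih → tunadhuv) delete the last vowel and add -uv.
The other patterns: stems whose last vowel is 'e' add the prefix mi-; stems whose last vowel is 'o' repeat the first consonant+vowel as a prefix.
So sudkil → sudkluv.

sudkluv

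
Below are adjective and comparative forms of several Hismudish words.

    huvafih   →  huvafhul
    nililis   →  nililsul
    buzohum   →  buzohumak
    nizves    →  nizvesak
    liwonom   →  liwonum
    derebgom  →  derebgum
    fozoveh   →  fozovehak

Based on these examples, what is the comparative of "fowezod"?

liwonom and buzohum both end in -m yet inflect differently (liwonum, buzohumak), so the final letter is not what conditions the rule; the last vowel is.
"fowezod" has last vowel 'o'. The stems whose last vowel is 'o' (liwonom → liwonum, derebgom → derebgum) change the last vowel to 'u'.
The other patterns: stems whose last vowel is 'e' or 'u' add -ak; stems whose last vowel is 'i' delete the last vowel and add -ul.
So fowezod → fowezud.

fowezud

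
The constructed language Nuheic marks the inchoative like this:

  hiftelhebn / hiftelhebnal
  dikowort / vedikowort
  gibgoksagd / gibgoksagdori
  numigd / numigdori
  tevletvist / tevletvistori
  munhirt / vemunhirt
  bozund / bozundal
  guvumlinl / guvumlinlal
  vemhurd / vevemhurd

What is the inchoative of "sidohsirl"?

vesidohsirl

"sidohsirl" has second-to-last letter 'r'. The stems whose second-to-last letter is 'r' (vemhurd → vevemhurd, dikowort → vedikowort, munhirt → vemunhirt) add the prefix ve-.
The other patterns: stems whose second-to-last letter is 'b' or 'n' add -al; stems whose second-to-last letter is 'g' or 's' add -ori.
So sidohsirl → vesidohsirl.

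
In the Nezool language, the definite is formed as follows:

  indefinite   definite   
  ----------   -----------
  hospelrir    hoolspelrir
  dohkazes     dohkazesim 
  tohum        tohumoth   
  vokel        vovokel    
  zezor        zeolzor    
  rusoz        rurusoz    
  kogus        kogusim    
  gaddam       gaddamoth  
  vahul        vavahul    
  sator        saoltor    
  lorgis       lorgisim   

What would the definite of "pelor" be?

peollor

kogus and vahul both have last vowel 'u' yet inflect differently (kogusim, vavahul), so the last vowel is not what conditions the rule; the final letter is.
"pelor" ends in -r. The stems ending in -r (sator → saoltor, zezor → zeolzor, hospelrir → hoolspelrir) insert -ol- after the first vowel.
So pelor → peollor.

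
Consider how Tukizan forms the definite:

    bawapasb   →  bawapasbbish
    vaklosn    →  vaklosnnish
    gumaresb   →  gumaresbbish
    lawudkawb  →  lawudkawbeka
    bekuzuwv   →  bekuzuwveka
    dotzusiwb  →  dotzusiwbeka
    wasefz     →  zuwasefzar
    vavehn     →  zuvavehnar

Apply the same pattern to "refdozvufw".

zurefdozvufwar

"refdozvufw" has second-to-last letter 'f'. The one such stem in the data (wasefz → zuwasefzar) adds zu- … -ar around the stem, so the same rule applies.
So refdozvufw → zurefdozvufwar.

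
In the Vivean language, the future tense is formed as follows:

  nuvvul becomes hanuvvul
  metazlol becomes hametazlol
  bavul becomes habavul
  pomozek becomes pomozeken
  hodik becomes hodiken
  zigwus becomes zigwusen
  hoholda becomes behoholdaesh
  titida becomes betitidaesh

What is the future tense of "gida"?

"gida" ends in -a. The stems ending in -a (hoholda → behoholdaesh, titida → betitidaesh) add be- … -esh around the stem.
The other patterns: stems ending in -l add the prefix ha-; stems ending in -k or -s add -en.
So gida → begidaesh.

begidaesh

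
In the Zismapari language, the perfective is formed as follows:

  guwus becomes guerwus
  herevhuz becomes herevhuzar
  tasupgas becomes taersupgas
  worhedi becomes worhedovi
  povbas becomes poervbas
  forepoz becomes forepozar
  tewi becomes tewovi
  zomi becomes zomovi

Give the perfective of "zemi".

"zemi" ends in -i. The stems ending in -i (worhedi → worhedovi, tewi → tewovi, zomi → zomovi) drop the final letter and add -ovi.
The other patterns: stems ending in -z add -ar; stems ending in -s insert -er- after the first vowel.
So zemi → zemovi.

zemovi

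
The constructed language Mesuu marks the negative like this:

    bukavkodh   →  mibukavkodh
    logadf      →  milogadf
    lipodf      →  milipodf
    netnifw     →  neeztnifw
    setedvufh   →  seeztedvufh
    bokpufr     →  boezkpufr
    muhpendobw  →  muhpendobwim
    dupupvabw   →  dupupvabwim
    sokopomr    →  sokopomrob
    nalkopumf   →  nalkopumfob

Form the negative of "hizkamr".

hizkamrob

bukavkodh and setedvufh both end in -h yet inflect differently (mibukavkodh, seeztedvufh), so the final letter is not what conditions the rule; the second-to-last letter is.
"hizkamr" has second-to-last letter 'm'. The stems whose second-to-last letter is 'm' (sokopomr → sokopomrob, nalkopumf → nalkopumfob) add -ob.
The other patterns: stems whose second-to-last letter is 'd' add the prefix mi-; stems whose second-to-last letter is 'f' insert -ez- after the first vowel; stems whose second-to-last letter is 'b' add -im.
So hizkamr → hizkamrob.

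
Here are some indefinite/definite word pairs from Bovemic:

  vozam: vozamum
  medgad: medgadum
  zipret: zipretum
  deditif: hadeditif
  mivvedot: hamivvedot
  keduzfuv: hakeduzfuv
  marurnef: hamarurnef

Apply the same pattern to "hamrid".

hamridum

zipret and mivvedot both end in -t yet inflect differently (zipretum, hamivvedot), so the final letter is not what conditions the rule; the number of vowels is.
"hamrid" has 2 vowels. The stems with 2 vowels (vozam → vozamum, medgad → medgadum, zipret → zipretum) add -um.
The other pattern: stems with 3 vowels add the prefix ha-.
So hamrid → hamridum.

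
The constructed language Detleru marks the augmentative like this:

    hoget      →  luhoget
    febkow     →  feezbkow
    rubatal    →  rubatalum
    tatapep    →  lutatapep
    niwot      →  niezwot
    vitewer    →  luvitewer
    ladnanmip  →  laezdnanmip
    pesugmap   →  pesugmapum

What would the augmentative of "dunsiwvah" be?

dunsiwvahum

pesugmap and tatapep both end in -p yet inflect differently (pesugmapum, lutatapep), so the final letter is not what conditions the rule; the last vowel is.
"dunsiwvah" has last vowel 'a'. The stems whose last vowel is 'a' (pesugmap → pesugmapum, rubatal → rubatalum) add -um.
So dunsiwvah → dunsiwvahum.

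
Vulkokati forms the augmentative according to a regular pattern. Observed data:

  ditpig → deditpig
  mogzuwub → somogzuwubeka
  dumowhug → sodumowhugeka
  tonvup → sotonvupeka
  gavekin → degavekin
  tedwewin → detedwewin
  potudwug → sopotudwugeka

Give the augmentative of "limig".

"limig" has last vowel 'i'. The stems whose last vowel is 'i' (gavekin → degavekin, ditpig → deditpig, tedwewin → detedwewin) add the prefix de-.
The other pattern: stems whose last vowel is 'u' add so- … -eka around the stem.
So limig → delimig.

delimig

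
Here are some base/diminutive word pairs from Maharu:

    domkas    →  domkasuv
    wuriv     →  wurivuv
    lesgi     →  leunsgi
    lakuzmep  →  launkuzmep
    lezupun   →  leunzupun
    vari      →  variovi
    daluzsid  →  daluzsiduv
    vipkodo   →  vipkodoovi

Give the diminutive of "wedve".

wedveuv

"wedve" begins with w-. The one such stem in the data (wuriv → wurivuv) adds -uv, so the same rule applies.
The other patterns: stems beginning with v- add -ovi; stems beginning with l- insert -un- after the first vowel.
So wedve → wedveuv.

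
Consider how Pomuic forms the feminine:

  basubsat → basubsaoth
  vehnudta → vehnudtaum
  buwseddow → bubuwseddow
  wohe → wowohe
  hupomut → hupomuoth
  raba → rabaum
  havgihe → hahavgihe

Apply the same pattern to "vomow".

basubsat and vehnudta both have last vowel 'a' yet inflect differently (basubsaoth, vehnudtaum), so the last vowel is not what conditions the rule; the final letter is.
"vomow" ends in -w. The one such stem in the data (buwseddow → bubuwseddow) repeats the first consonant+vowel as a prefix (as do havgihe, wohe), so the same rule applies.
The other patterns: stems ending in -t drop the final letter and add -oth; stems ending in -a add -um.
So vomow → vovomow.

vovomow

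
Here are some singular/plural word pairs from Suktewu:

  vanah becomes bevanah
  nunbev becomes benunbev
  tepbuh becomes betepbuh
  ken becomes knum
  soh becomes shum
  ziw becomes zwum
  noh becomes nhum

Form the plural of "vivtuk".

vanah and soh both end in -h yet inflect differently (bevanah, shum), so the final letter is not what conditions the rule; the number of vowels is.
"vivtuk" has 2 vowels. The stems with 2 vowels (vanah → bevanah, nunbev → benunbev, tepbuh → betepbuh) add the prefix be-.
So vivtuk → bevivtuk.

bevivtuk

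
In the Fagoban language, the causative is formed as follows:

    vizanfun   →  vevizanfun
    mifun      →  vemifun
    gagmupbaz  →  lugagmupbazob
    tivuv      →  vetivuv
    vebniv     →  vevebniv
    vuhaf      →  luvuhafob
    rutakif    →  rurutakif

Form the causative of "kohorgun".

vekohorgun

vuhaf and rutakif both end in -f yet inflect differently (luvuhafob, rurutakif), so the final letter is not what conditions the rule; the last vowel is.
"kohorgun" has last vowel 'u'. The stems whose last vowel is 'u' (mifun → vemifun, tivuv → vetivuv, vizanfun → vevizanfun) add the prefix ve-.
The other patterns: stems whose last vowel is 'a' add lu- … -ob around the stem; stems whose last vowel is 'i' repeat the first consonant+vowel as a prefix.
So kohorgun → vekohorgun.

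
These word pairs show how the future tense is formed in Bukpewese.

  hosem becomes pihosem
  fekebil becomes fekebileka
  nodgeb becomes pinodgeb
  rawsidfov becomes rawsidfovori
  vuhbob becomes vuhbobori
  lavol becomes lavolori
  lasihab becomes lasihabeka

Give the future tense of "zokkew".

"zokkew" has last vowel 'e'. The stems whose last vowel is 'e' (hosem → pihosem, nodgeb → pinodgeb) add the prefix pi-.
The other patterns: stems whose last vowel is 'o' add -ori; stems whose last vowel is 'a' or 'i' add -eka.
So zokkew → pizokkew.

pizokkew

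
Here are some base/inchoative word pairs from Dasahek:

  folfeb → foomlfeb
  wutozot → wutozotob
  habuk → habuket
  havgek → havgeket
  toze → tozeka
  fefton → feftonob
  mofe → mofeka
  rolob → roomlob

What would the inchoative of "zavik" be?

zaviket

mofe and havgek both have last vowel 'e' yet inflect differently (mofeka, havgeket), so the last vowel is not what conditions the rule; the final letter is.
"zavik" ends in -k. The stems ending in -k (havgek → havgeket, habuk → habuket) add -et.
The other patterns: stems ending in -e drop the final letter and add -eka; stems ending in -b insert -om- after the first vowel; stems ending in -n or -t add -ob.
So zavik → zaviket.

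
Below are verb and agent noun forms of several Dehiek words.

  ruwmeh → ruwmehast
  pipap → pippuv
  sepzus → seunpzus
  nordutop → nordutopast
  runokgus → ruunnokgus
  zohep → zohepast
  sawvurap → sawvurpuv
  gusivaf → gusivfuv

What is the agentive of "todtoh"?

sawvurap and zohep both end in -p yet inflect differently (sawvurpuv, zohepast), so the final letter is not what conditions the rule; the last vowel is.
"todtoh" has last vowel 'o'. The one such stem in the data (nordutop → nordutopast) adds -ast, so the same rule applies.
The other patterns: stems whose last vowel is 'a' delete the last vowel and add -uv; stems whose last vowel is 'u' insert -un- after the first vowel.
So todtoh → todtohast.

todtohast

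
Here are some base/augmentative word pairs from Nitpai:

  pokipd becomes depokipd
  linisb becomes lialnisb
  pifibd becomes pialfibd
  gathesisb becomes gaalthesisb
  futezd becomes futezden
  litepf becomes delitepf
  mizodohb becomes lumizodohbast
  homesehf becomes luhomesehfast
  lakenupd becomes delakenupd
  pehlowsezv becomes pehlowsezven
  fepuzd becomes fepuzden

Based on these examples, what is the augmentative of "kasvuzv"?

litepf and homesehf both end in -f yet inflect differently (delitepf, luhomesehfast), so the final letter is not what conditions the rule; the second-to-last letter is.
"kasvuzv" has second-to-last letter 'z'. The stems whose second-to-last letter is 'z' (futezd → futezden, pehlowsezv → pehlowsezven, fepuzd → fepuzden) add -en.
So kasvuzv → kasvuzven.

kasvuzven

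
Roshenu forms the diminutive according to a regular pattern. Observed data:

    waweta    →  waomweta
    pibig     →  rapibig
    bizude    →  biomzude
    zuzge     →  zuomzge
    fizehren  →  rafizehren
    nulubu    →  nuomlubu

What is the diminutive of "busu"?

bizude and fizehren both have last vowel 'e' yet inflect differently (biomzude, rafizehren), so the last vowel is not what conditions the rule; whether the stem ends in a vowel or a consonant is.
"busu" ends in a vowel. The stems ending in a vowel (waweta → waomweta, nulubu → nuomlubu, bizude → biomzude) insert -om- after the first vowel.
So busu → buomsu.

buomsu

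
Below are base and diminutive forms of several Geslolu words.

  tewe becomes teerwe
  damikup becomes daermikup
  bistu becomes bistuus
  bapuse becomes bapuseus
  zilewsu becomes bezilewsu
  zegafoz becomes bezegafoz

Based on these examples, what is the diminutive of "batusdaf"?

tewe and bapuse both end in -e yet inflect differently (teerwe, bapuseus), so the final letter is not what conditions the rule; the first letter is.
"batusdaf" begins with b-. The stems beginning with b- (bistu → bistuus, bapuse → bapuseus) add -us.
So batusdaf → batusdafus.

batusdafus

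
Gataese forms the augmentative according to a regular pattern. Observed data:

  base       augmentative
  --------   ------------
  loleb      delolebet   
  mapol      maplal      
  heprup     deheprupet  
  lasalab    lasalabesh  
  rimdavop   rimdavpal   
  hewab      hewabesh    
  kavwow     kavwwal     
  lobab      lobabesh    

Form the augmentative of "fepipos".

fepipsal

lasalab and loleb both end in -b yet inflect differently (lasalabesh, delolebet), so the final letter is not what conditions the rule; the last vowel is.
"fepipos" has last vowel 'o'. The stems whose last vowel is 'o' (mapol → maplal, rimdavop → rimdavpal, kavwow → kavwwal) delete the last vowel and add -al.
So fepipos → fepipsal.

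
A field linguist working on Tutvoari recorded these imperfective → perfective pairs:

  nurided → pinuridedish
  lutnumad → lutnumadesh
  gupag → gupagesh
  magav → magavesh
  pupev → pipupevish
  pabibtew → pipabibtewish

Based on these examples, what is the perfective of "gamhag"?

gamhagesh

magav and pupev both end in -v yet inflect differently (magavesh, pipupevish), so the final letter is not what conditions the rule; the last vowel is.
"gamhag" has last vowel 'a'. The stems whose last vowel is 'a' (magav → magavesh, gupag → gupagesh, lutnumad → lutnumadesh) add -esh.
The other pattern: stems whose last vowel is 'e' add pi- … -ish around the stem.
So gamhag → gamhagesh.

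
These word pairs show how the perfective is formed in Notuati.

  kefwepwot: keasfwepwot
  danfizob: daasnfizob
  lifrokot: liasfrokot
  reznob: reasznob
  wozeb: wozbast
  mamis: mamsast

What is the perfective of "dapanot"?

danfizob and wozeb both end in -b yet inflect differently (daasnfizob, wozbast), so the final letter is not what conditions the rule; the last vowel is.
"dapanot" has last vowel 'o'. The stems whose last vowel is 'o' (kefwepwot → keasfwepwot, danfizob → daasnfizob, lifrokot → liasfrokot) insert -as- after the first vowel.
So dapanot → daaspanot.

daaspanot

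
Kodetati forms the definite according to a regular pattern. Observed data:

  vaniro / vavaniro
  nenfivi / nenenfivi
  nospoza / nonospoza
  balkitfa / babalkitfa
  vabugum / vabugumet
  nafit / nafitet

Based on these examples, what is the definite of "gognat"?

nenfivi and nafit both have last vowel 'i' yet inflect differently (nenenfivi, nafitet), so the last vowel is not what conditions the rule; whether the stem ends in a vowel or a consonant is.
"gognat" ends in a consonant. The stems ending in a consonant (vabugum → vabugumet, nafit → nafitet) add -et.
The other pattern: stems ending in a vowel repeat the first consonant+vowel as a prefix.
So gognat → gognatet.

gognatet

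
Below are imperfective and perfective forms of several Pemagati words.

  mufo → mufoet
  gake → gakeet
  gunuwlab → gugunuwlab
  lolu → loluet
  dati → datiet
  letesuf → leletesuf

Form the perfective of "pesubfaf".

pepesubfaf

letesuf and lolu both have last vowel 'u' yet inflect differently (leletesuf, loluet), so the last vowel is not what conditions the rule; whether the stem ends in a vowel or a consonant is.
"pesubfaf" ends in a consonant. The stems ending in a consonant (letesuf → leletesuf, gunuwlab → gugunuwlab) repeat the first consonant+vowel as a prefix.
The other pattern: stems ending in a vowel add -et.
So pesubfaf → pepesubfaf.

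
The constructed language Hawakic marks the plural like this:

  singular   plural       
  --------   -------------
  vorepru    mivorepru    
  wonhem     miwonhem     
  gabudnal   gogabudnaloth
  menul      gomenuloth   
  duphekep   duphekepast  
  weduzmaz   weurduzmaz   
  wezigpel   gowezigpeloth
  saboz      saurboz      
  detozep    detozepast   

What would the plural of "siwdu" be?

misiwdu

"siwdu" ends in -u. The one such stem in the data (vorepru → mivorepru) adds the prefix mi-, so the same rule applies.
So siwdu → misiwdu.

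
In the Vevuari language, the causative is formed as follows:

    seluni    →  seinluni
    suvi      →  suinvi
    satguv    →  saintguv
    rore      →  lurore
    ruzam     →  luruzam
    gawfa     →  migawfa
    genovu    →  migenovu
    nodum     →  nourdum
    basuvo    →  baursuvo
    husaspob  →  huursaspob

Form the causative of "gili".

migili

"gili" begins with g-. The stems beginning with g- (gawfa → migawfa, genovu → migenovu) add the prefix mi-.
The other patterns: stems beginning with s- insert -in- after the first vowel; stems beginning with r- add the prefix lu-; stems beginning with b-, h- or n- insert -ur- after the first vowel.
So gili → migili.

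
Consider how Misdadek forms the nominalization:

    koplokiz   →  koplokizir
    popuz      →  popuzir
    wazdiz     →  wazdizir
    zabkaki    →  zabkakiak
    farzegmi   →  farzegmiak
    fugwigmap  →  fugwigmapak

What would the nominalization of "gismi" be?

gismiak

"gismi" ends in -i. The stems ending in -i (zabkaki → zabkakiak, farzegmi → farzegmiak) add -ak.
So gismi → gismiak.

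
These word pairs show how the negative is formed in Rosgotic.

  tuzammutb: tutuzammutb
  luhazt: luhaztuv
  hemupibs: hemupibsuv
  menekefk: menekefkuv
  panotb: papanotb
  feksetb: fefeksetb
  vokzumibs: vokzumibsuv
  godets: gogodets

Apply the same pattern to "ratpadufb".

"ratpadufb" has second-to-last letter 'f'. The one such stem in the data (menekefk → menekefkuv) adds -uv, so the same rule applies.
So ratpadufb → ratpadufbuv.

ratpadufbuv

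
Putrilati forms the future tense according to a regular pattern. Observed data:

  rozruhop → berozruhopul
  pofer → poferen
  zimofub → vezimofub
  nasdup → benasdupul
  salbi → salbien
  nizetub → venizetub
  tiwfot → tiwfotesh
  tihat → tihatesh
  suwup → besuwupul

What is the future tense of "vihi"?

zimofub and suwup both have last vowel 'u' yet inflect differently (vezimofub, besuwupul), so the last vowel is not what conditions the rule; the final letter is.
"vihi" ends in -i. The one such stem in the data (salbi → salbien) adds -en, so the same rule applies.
The other patterns: stems ending in -t add -esh; stems ending in -b add the prefix ve-; stems ending in -p add be- … -ul around the stem.
So vihi → vihien.

vihien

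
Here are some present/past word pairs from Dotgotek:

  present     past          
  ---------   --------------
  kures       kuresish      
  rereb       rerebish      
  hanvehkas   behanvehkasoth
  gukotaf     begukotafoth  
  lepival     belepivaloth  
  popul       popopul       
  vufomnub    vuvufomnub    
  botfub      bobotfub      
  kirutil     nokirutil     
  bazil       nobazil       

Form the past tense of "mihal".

bemihaloth

kures and hanvehkas both end in -s yet inflect differently (kuresish, behanvehkasoth), so the final letter is not what conditions the rule; the last vowel is.
"mihal" has last vowel 'a'. The stems whose last vowel is 'a' (hanvehkas → behanvehkasoth, gukotaf → begukotafoth, lepival → belepivaloth) add be- … -oth around the stem.
The other patterns: stems whose last vowel is 'e' add -ish; stems whose last vowel is 'u' repeat the first consonant+vowel as a prefix; stems whose last vowel is 'i' add the prefix no-.
So mihal → bemihaloth.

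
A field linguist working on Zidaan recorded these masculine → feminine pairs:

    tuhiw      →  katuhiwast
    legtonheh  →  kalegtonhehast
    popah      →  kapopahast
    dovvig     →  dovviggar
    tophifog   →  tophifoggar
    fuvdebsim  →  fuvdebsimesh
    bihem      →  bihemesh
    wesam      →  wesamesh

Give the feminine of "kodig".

"kodig" ends in -g. The stems ending in -g (dovvig → dovviggar, tophifog → tophifoggar) double the final consonant and add -ar.
So kodig → kodiggar.

kodiggar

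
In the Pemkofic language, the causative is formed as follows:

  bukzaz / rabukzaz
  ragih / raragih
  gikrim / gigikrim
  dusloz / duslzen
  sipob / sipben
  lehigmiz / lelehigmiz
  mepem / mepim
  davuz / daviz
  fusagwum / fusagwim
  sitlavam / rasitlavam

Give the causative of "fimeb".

fusagwum and gikrim both end in -m yet inflect differently (fusagwim, gigikrim), so the final letter is not what conditions the rule; the last vowel is.
"fimeb" has last vowel 'e'. The one such stem in the data (mepem → mepim) changes the last vowel to 'i' (as do fusagwum, davuz), so the same rule applies.
The other patterns: stems whose last vowel is 'i' repeat the first consonant+vowel as a prefix; stems whose last vowel is 'o' delete the last vowel and add -en; stems whose last vowel is 'a' add the prefix ra-.
So fimeb → fimib.

fimib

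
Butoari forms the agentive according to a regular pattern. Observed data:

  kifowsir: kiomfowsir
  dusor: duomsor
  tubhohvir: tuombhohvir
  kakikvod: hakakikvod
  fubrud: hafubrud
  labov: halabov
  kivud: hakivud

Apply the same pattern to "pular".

puomlar

dusor and kakikvod both have last vowel 'o' yet inflect differently (duomsor, hakakikvod), so the last vowel is not what conditions the rule; the final letter is.
"pular" ends in -r. The stems ending in -r (kifowsir → kiomfowsir, dusor → duomsor, tubhohvir → tuombhohvir) insert -om- after the first vowel.
The other pattern: stems ending in -d or -v add the prefix ha-.
So pular → puomlar.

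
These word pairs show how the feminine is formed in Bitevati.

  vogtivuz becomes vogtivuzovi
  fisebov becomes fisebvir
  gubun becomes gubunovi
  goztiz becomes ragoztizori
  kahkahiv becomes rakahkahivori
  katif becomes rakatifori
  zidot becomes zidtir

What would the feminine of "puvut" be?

puvutovi

fisebov and kahkahiv both end in -v yet inflect differently (fisebvir, rakahkahivori), so the final letter is not what conditions the rule; the last vowel is.
"puvut" has last vowel 'u'. The stems whose last vowel is 'u' (vogtivuz → vogtivuzovi, gubun → gubunovi) add -ovi.
The other patterns: stems whose last vowel is 'o' delete the last vowel and add -ir; stems whose last vowel is 'i' add ra- … -ori around the stem.
So puvut → puvutovi.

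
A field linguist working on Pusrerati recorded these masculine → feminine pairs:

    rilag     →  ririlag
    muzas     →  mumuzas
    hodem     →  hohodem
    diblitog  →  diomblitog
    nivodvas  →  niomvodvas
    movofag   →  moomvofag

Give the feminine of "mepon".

memepon

rilag and diblitog both end in -g yet inflect differently (ririlag, diomblitog), so the final letter is not what conditions the rule; the number of vowels is.
"mepon" has 2 vowels. The stems with 2 vowels (rilag → ririlag, muzas → mumuzas, hodem → hohodem) repeat the first consonant+vowel as a prefix.
So mepon → memepon.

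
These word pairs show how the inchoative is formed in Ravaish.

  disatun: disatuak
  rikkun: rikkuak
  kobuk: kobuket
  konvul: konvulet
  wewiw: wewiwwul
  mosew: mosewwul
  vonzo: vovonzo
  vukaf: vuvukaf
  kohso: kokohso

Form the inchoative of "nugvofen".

"nugvofen" ends in -n. The stems ending in -n (disatun → disatuak, rikkun → rikkuak) drop the final letter and add -ak.
The other patterns: stems ending in -k or -l add -et; stems ending in -w double the final consonant and add -ul; stems ending in -f or -o repeat the first consonant+vowel as a prefix.
So nugvofen → nugvofeak.

nugvofeak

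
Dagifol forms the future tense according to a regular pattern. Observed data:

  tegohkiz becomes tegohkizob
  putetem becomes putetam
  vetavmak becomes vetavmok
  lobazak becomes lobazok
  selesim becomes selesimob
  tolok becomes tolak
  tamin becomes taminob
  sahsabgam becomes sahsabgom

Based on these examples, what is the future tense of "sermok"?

sermak

tolok and lobazak both end in -k yet inflect differently (tolak, lobazok), so the final letter is not what conditions the rule; the last vowel is.
"sermok" has last vowel 'o'. The one such stem in the data (tolok → tolak) changes the last vowel to 'a' (as does putetem), so the same rule applies.
So sermok → sermak.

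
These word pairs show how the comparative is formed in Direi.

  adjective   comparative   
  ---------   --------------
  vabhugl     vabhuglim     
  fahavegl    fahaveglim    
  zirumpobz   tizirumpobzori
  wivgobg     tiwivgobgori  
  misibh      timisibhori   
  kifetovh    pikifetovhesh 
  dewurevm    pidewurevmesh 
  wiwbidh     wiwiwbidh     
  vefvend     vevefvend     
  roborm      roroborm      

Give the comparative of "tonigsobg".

titonigsobgori

"tonigsobg" has second-to-last letter 'b'. The stems whose second-to-last letter is 'b' (zirumpobz → tizirumpobzori, wivgobg → tiwivgobgori, misibh → timisibhori) add ti- … -ori around the stem.
The other patterns: stems whose second-to-last letter is 'g' add -im; stems whose second-to-last letter is 'v' add pi- … -esh around the stem; stems whose second-to-last letter is 'd', 'n' or 'r' repeat the first consonant+vowel as a prefix.
So tonigsobg → titonigsobgori.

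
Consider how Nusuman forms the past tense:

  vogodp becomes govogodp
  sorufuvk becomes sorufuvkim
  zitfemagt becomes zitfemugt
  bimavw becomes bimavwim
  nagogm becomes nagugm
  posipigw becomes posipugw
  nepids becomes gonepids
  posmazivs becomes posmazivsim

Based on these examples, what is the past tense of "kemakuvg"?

bimavw and posipigw both end in -w yet inflect differently (bimavwim, posipugw), so the final letter is not what conditions the rule; the second-to-last letter is.
"kemakuvg" has second-to-last letter 'v'. The stems whose second-to-last letter is 'v' (bimavw → bimavwim, posmazivs → posmazivsim, sorufuvk → sorufuvkim) add -im.
The other patterns: stems whose second-to-last letter is 'g' change the last vowel to 'u'; stems whose second-to-last letter is 'd' add the prefix go-.
So kemakuvg → kemakuvgim.

kemakuvgim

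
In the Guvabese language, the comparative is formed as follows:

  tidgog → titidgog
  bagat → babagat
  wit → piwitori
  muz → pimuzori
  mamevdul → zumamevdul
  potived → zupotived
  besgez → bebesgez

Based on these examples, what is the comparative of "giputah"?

zugiputah

wit and bagat both end in -t yet inflect differently (piwitori, babagat), so the final letter is not what conditions the rule; the number of vowels is.
"giputah" has 3 vowels. The stems with 3 vowels (mamevdul → zumamevdul, potived → zupotived) add the prefix zu-.
The other patterns: stems with 1 vowel add pi- … -ori around the stem; stems with 2 vowels repeat the first consonant+vowel as a prefix.
So giputah → zugiputah.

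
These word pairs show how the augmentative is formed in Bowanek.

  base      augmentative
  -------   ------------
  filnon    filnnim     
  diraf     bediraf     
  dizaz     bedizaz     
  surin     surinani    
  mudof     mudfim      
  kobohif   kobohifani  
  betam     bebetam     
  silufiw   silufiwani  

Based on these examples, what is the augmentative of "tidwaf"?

diraf and kobohif both end in -f yet inflect differently (bediraf, kobohifani), so the final letter is not what conditions the rule; the last vowel is.
"tidwaf" has last vowel 'a'. The stems whose last vowel is 'a' (diraf → bediraf, dizaz → bedizaz, betam → bebetam) add the prefix be-.
So tidwaf → betidwaf.

betidwaf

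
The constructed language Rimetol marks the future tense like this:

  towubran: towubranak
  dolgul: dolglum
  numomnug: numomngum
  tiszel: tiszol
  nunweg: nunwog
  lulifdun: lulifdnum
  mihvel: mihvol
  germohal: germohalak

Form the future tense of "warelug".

dolgul and germohal both end in -l yet inflect differently (dolglum, germohalak), so the final letter is not what conditions the rule; the last vowel is.
"warelug" has last vowel 'u'. The stems whose last vowel is 'u' (numomnug → numomngum, lulifdun → lulifdnum, dolgul → dolglum) delete the last vowel and add -um.
The other patterns: stems whose last vowel is 'a' add -ak; stems whose last vowel is 'e' change the last vowel to 'o'.
So warelug → warelgum.

warelgum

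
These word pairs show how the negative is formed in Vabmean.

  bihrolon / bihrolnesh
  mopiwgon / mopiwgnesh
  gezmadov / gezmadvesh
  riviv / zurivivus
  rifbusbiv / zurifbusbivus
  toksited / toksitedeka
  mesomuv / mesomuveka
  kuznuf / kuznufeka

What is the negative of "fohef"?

fohefeka

gezmadov and riviv both end in -v yet inflect differently (gezmadvesh, zurivivus), so the final letter is not what conditions the rule; the last vowel is.
"fohef" has last vowel 'e'. The one such stem in the data (toksited → toksitedeka) adds -eka, so the same rule applies.
So fohef → fohefeka.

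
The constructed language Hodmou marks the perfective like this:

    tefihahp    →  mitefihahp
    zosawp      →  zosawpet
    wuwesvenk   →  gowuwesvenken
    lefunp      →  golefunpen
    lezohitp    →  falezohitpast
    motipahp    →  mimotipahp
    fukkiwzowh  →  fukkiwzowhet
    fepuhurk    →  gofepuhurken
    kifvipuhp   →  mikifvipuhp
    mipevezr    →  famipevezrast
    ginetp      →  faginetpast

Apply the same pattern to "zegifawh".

kifvipuhp and lefunp both end in -p yet inflect differently (mikifvipuhp, golefunpen), so the final letter is not what conditions the rule; the second-to-last letter is.
"zegifawh" has second-to-last letter 'w'. The stems whose second-to-last letter is 'w' (fukkiwzowh → fukkiwzowhet, zosawp → zosawpet) add -et.
The other patterns: stems whose second-to-last letter is 'h' add the prefix mi-; stems whose second-to-last letter is 'n' or 'r' add go- … -en around the stem; stems whose second-to-last letter is 't' or 'z' add fa- … -ast around the stem.
So zegifawh → zegifawhet.

zegifawhet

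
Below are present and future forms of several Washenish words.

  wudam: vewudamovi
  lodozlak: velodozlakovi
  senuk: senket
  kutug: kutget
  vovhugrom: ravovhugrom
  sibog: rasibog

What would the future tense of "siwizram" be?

vesiwizramovi

lodozlak and senuk both end in -k yet inflect differently (velodozlakovi, senket), so the final letter is not what conditions the rule; the last vowel is.
"siwizram" has last vowel 'a'. The stems whose last vowel is 'a' (wudam → vewudamovi, lodozlak → velodozlakovi) add ve- … -ovi around the stem.
The other patterns: stems whose last vowel is 'u' delete the last vowel and add -et; stems whose last vowel is 'o' add the prefix ra-.
So siwizram → vesiwizramovi.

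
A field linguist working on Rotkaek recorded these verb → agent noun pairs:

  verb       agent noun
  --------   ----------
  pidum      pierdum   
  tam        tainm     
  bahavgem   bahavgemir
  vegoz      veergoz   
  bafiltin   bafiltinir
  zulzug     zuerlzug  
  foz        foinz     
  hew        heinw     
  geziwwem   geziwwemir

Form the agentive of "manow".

maernow

foz and vegoz both end in -z yet inflect differently (foinz, veergoz), so the final letter is not what conditions the rule; the number of vowels is.
"manow" has 2 vowels. The stems with 2 vowels (vegoz → veergoz, zulzug → zuerlzug, pidum → pierdum) insert -er- after the first vowel.
The other patterns: stems with 1 vowel insert -in- after the first vowel; stems with 3 vowels add -ir.
So manow → maernow.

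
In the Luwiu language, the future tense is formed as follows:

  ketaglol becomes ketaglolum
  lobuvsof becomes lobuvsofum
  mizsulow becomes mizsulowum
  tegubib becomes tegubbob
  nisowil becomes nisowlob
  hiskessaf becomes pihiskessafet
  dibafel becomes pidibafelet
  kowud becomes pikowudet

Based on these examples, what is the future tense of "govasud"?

"govasud" has last vowel 'u'. The one such stem in the data (kowud → pikowudet) adds pi- … -et around the stem, so the same rule applies.
The other patterns: stems whose last vowel is 'o' add -um; stems whose last vowel is 'i' delete the last vowel and add -ob.
So govasud → pigovasudet.

pigovasudet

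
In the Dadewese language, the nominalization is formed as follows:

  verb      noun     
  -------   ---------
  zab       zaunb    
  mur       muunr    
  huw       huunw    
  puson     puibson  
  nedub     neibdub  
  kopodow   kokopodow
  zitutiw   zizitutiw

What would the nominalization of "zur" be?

zuunr

zab and nedub both end in -b yet inflect differently (zaunb, neibdub), so the final letter is not what conditions the rule; the number of vowels is.
"zur" has 1 vowel. The stems with 1 vowel (zab → zaunb, mur → muunr, huw → huunw) insert -un- after the first vowel.
So zur → zuunr.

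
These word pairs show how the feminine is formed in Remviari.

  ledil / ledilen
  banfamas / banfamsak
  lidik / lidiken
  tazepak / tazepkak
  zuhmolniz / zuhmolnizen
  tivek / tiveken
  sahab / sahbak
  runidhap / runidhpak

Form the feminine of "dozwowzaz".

dozwowzzak

tazepak and lidik both end in -k yet inflect differently (tazepkak, lidiken), so the final letter is not what conditions the rule; the last vowel is.
"dozwowzaz" has last vowel 'a'. The stems whose last vowel is 'a' (runidhap → runidhpak, sahab → sahbak, banfamas → banfamsak) delete the last vowel and add -ak.
The other pattern: stems whose last vowel is 'e' or 'i' add -en.
So dozwowzaz → dozwowzzak.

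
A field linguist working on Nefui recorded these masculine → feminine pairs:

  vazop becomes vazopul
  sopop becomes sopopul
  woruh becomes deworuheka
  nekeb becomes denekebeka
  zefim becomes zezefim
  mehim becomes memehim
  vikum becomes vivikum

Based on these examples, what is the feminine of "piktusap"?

woruh and vikum both have last vowel 'u' yet inflect differently (deworuheka, vivikum), so the last vowel is not what conditions the rule; the final letter is.
"piktusap" ends in -p. The stems ending in -p (vazop → vazopul, sopop → sopopul) add -ul.
So piktusap → piktusapul.

piktusapul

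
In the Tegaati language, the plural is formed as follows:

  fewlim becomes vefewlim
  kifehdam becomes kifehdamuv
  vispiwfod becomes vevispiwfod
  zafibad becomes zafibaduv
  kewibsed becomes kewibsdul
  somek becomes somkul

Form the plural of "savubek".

fewlim and kifehdam both end in -m yet inflect differently (vefewlim, kifehdamuv), so the final letter is not what conditions the rule; the last vowel is.
"savubek" has last vowel 'e'. The stems whose last vowel is 'e' (somek → somkul, kewibsed → kewibsdul) delete the last vowel and add -ul.
So savubek → savubkul.

savubkul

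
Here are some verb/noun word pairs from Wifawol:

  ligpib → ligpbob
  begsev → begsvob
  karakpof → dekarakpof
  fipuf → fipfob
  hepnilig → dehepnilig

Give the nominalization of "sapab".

"sapab" has 2 vowels. The stems with 2 vowels (fipuf → fipfob, ligpib → ligpbob, begsev → begsvob) delete the last vowel and add -ob.
The other pattern: stems with 3 vowels add the prefix de-.
So sapab → sapbob.

sapbob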